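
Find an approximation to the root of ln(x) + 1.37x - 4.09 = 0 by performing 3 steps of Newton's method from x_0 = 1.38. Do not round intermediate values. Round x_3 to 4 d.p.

Newton update: x ← x − f(x)/f'(x).
f'(x) = 1/x + 1.37
x_0 = 1.380000: f = -1.877317, f' = 2.094638 → x_1 = 1.380000 - (-1.877317)/(2.094638) = 2.276249
x_1 = 2.276249: f = -0.149010, f' = 1.809319 → x_2 = 2.276249 - (-0.149010)/(1.809319) = 2.358606
x_2 = 2.358606: f = -0.000639, f' = 1.793979 → x_3 = 2.358606 - (-0.000639)/(1.793979) = 2.358962

2.3590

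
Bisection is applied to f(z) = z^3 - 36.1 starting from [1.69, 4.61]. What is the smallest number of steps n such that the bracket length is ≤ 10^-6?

Initial width b − a = 4.61 − 1.69 = 2.920000.
After n steps the width is (b−a)/2^n; need (b−a)/2^n ≤ 10^-6.
So n ≥ log₂(2.920000/10^-6) = log₂(2920000.0000) ≈ 21.4775.
Hence n = 22.

22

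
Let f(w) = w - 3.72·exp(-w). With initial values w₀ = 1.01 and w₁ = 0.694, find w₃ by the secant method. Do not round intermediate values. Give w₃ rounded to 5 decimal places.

1.16028

f(w_0) = -0.344895, f(w_1) = -1.164414
w_2 = 0.694000 - (-1.164414)·(0.694000 - 1.010000)/(-1.164414 - (-0.344895)) = 1.142988; f(w_2) = -0.043188
w_3 = 1.142988 - (-0.043188)·(1.142988 - 0.694000)/(-0.043188 - (-1.164414)) = 1.160283; f(w_3) = -0.005556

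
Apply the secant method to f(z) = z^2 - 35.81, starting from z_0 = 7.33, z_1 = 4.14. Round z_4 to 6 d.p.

5.983407

f(z_0) = 17.918900, f(z_1) = -18.670400
z_2 = 4.140000 - (-18.670400)·(4.140000 - 7.330000)/(-18.670400 - (17.918900)) = 5.767759; f(z_2) = -2.542952
z_3 = 5.767759 - (-2.542952)·(5.767759 - 4.140000)/(-2.542952 - (-18.670400)) = 6.024422; f(z_3) = 0.483661
z_4 = 6.024422 - (0.483661)·(6.024422 - 5.767759)/(0.483661 - (-2.542952)) = 5.983407; f(z_4) = -0.008845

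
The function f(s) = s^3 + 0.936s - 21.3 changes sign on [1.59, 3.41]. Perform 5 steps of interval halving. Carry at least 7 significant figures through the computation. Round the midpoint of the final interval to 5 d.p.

f(1.590000) = -15.792081, f(3.410000) = 21.543581 (opposite signs)
step 1: m = 2.500000, f(m) = -3.335000 < 0 → root in [2.500000, 3.410000]
step 2: m = 2.955000, f(m) = 7.269014 > 0 → root in [2.500000, 2.955000]
step 3: m = 2.727500, f(m) = 1.543511 > 0 → root in [2.500000, 2.727500]
step 4: m = 2.613750, f(m) = -0.997203 < 0 → root in [2.613750, 2.727500]
step 5: m = 2.670625, f(m) = 0.247238 > 0 → root in [2.613750, 2.670625]
Midpoint of [2.613750, 2.670625] = 2.642188

2.64219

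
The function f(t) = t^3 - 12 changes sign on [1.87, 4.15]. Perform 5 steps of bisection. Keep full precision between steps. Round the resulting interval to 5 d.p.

f(1.870000) = -5.460797, f(4.150000) = 59.473375 (opposite signs)
step 1: m = 3.010000, f(m) = 15.270901 > 0 → root in [1.870000, 3.010000]
step 2: m = 2.440000, f(m) = 2.526784 > 0 → root in [1.870000, 2.440000]
step 3: m = 2.155000, f(m) = -1.992126 < 0 → root in [2.155000, 2.440000]
step 4: m = 2.297500, f(m) = 0.127368 > 0 → root in [2.155000, 2.297500]
step 5: m = 2.226250, f(m) = -0.966284 < 0 → root in [2.226250, 2.297500]

[2.22625, 2.29750]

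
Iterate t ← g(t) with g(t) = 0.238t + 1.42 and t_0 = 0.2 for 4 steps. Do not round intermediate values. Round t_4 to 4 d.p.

1.8582

t_1 = g(0.200000) = 1.467600
t_2 = g(1.467600) = 1.769289
t_3 = g(1.769289) = 1.841091
t_4 = g(1.841091) = 1.858180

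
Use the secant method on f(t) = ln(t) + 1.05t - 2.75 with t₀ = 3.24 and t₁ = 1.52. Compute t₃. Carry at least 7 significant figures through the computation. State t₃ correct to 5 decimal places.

f(t_0) = 1.827573, f(t_1) = -0.735290
t_2 = 1.520000 - (-0.735290)·(1.520000 - 3.240000)/(-0.735290 - (1.827573)) = 2.013471; f(t_2) = 0.064004
t_3 = 2.013471 - (0.064004)·(2.013471 - 1.520000)/(0.064004 - (-0.735290)) = 1.973956; f(t_3) = 0.002693

1.97396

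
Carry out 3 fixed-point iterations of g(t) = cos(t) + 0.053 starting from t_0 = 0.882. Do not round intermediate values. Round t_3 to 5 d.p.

t_1 = g(0.882000) = 0.688608
t_2 = g(0.688608) = 0.825131
t_3 = g(0.825131) = 0.731461

0.73146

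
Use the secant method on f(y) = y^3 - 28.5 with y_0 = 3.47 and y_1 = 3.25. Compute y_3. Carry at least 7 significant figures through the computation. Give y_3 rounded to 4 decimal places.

3.0560

f(y_0) = 13.281923, f(y_1) = 5.828125
y_2 = 3.250000 - (5.828125)·(3.250000 - 3.470000)/(5.828125 - (13.281923)) = 3.077982; f(y_2) = 0.660719
y_3 = 3.077982 - (0.660719)·(3.077982 - 3.250000)/(0.660719 - (5.828125)) = 3.055987; f(y_3) = 0.040044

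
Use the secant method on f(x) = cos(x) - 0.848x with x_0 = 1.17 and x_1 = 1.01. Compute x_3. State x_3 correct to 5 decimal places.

0.81209

Secant update: x_(k+1) = x_k − f(x_k)·(x_k − x_(k-1))/(f(x_k) − f(x_(k-1))).
f(x_0) = -0.602008, f(x_1) = -0.324619
x_2 = 1.010000 - (-0.324619)·(1.010000 - 1.170000)/(-0.324619 - (-0.602008)) = 0.822757; f(x_2) = -0.017495
x_3 = 0.822757 - (-0.017495)·(0.822757 - 1.010000)/(-0.017495 - (-0.324619)) = 0.812091; f(x_3) = -0.000671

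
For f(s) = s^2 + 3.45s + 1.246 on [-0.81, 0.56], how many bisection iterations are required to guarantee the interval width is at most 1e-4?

14

Initial width b − a = 0.56 − -0.81 = 1.370000.
After n steps the width is (b−a)/2^n; need (b−a)/2^n ≤ 1e-4.
So n ≥ log₂(1.370000/1e-4) = log₂(13700.0000) ≈ 13.7419.
Hence n = 14.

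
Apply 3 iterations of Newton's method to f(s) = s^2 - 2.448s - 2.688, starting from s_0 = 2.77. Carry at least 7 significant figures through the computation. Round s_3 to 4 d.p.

3.2700

Newton update: s ← s − f(s)/f'(s).
f'(s) = 2s - 2.448
s_0 = 2.770000: f = -1.796060, f' = 3.092000 → s_1 = 2.770000 - (-1.796060)/(3.092000) = 3.350873
s_1 = 3.350873: f = 0.337414, f' = 4.253746 → s_2 = 3.350873 - (0.337414)/(4.253746) = 3.271552
s_2 = 3.271552: f = 0.006292, f' = 4.095103 → s_3 = 3.271552 - (0.006292)/(4.095103) = 3.270015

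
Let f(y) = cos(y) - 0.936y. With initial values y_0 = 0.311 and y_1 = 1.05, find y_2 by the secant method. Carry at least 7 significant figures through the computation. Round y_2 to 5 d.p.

f(y_0) = 0.660932, f(y_1) = -0.485229
y_2 = 1.050000 - (-0.485229)·(1.050000 - 0.311000)/(-0.485229 - (0.660932)) = 0.737143; f(y_2) = 0.050426

0.73714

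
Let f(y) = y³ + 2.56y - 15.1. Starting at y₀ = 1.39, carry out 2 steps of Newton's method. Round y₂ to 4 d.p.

2.1642

f'(y) = 3y² + 2.56
y_0 = 1.390000: f = -8.855981, f' = 8.356300 → y_1 = 1.390000 - (-8.855981)/(8.356300) = 2.449797
y_1 = 2.449797: f = 5.873948, f' = 20.564515 → y_2 = 2.449797 - (5.873948)/(20.564515) = 2.164162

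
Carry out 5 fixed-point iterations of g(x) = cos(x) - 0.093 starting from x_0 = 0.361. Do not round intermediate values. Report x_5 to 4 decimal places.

0.7089

x_1 = g(0.361000) = 0.842544
x_2 = g(0.842544) = 0.572566
x_3 = g(0.572566) = 0.747513
x_4 = g(0.747513) = 0.640382
x_5 = g(0.640382) = 0.708868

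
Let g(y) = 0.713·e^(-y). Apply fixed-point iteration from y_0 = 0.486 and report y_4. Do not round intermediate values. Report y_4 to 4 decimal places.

0.4546

y_1 = g(0.486000) = 0.438553
y_2 = g(0.438553) = 0.459863
y_3 = g(0.459863) = 0.450167
y_4 = g(0.450167) = 0.454553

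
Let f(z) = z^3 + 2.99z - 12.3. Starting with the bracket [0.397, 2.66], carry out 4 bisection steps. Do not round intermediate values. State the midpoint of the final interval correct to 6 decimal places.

f(0.397000) = -11.050399, f(2.660000) = 14.474496 (opposite signs)
step 1: m = 1.528500, f(m) = -4.158732 < 0 → root in [1.528500, 2.660000]
step 2: m = 2.094250, f(m) = 3.146943 > 0 → root in [1.528500, 2.094250]
step 3: m = 1.811375, f(m) = -0.940724 < 0 → root in [1.811375, 2.094250]
step 4: m = 1.952813, f(m) = 0.985914 > 0 → root in [1.811375, 1.952813]
Midpoint of [1.811375, 1.952813] = 1.882094

1.882094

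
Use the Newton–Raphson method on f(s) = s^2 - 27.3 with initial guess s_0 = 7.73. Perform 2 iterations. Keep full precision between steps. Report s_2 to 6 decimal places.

Newton update: s ← s − f(s)/f'(s).
f'(s) = 2s
s_0 = 7.730000: f = 32.452900, f' = 15.460000 → s_1 = 7.730000 - (32.452900)/(15.460000) = 5.630847
s_1 = 5.630847: f = 4.406442, f' = 11.261695 → s_2 = 5.630847 - (4.406442)/(11.261695) = 5.239570

5.239570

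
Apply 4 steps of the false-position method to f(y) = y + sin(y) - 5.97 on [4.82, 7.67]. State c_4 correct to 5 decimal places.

6.12627

f(4.820000) = -2.144216, f(7.670000) = 2.683123
step 1: c = 6.085918, f(c) = -0.080073 < 0 → new bracket [6.085918, 7.670000]
step 2: c = 6.131822, f(c) = 0.011036 > 0 → new bracket [6.085918, 6.131822]
step 3: c = 6.126262, f(c) = -0.000019 < 0 → new bracket [6.126262, 6.131822]
step 4: c = 6.126271, f(c) = -0.000000 < 0 → new bracket [6.126271, 6.131822]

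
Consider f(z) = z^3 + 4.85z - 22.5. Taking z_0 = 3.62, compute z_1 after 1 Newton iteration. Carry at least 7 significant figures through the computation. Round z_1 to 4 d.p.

Newton update: z ← z − f(z)/f'(z).
f'(z) = 3z^2 + 4.85
z_0 = 3.620000: f = 42.494928, f' = 44.163200 → z_1 = 3.620000 - (42.494928)/(44.163200) = 2.657775

2.6578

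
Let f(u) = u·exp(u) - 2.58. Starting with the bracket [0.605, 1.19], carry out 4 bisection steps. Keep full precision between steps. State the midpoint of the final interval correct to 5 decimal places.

f(0.605000) = -1.472092, f(1.190000) = 1.331627 (opposite signs)
step 1: m = 0.897500, f(m) = -0.378018 < 0 → root in [0.897500, 1.190000]
step 2: m = 1.043750, f(m) = 0.384090 > 0 → root in [0.897500, 1.043750]
step 3: m = 0.970625, f(m) = -0.017944 < 0 → root in [0.970625, 1.043750]
step 4: m = 1.007187, f(m) = 0.177568 > 0 → root in [0.970625, 1.007187]
Midpoint of [0.970625, 1.007187] = 0.988906

0.98891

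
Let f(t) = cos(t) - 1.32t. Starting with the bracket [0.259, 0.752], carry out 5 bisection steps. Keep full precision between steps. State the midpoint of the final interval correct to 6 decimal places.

0.621047

f(0.259000) = 0.624767, f(0.752000) = -0.262316 (opposite signs)
step 1: m = 0.505500, f(m) = 0.207672 > 0 → root in [0.505500, 0.752000]
step 2: m = 0.628750, f(m) = -0.021187 < 0 → root in [0.505500, 0.628750]
step 3: m = 0.567125, f(m) = 0.094844 > 0 → root in [0.567125, 0.628750]
step 4: m = 0.597938, f(m) = 0.037221 > 0 → root in [0.597938, 0.628750]
step 5: m = 0.613344, f(m) = 0.008114 > 0 → root in [0.613344, 0.628750]
Midpoint of [0.613344, 0.628750] = 0.621047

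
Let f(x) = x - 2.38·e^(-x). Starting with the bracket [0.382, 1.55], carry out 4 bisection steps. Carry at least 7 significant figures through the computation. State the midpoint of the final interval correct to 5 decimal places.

f(0.382000) = -1.242338, f(1.550000) = 1.044850 (opposite signs)
step 1: m = 0.966000, f(m) = 0.060166 > 0 → root in [0.382000, 0.966000]
step 2: m = 0.674000, f(m) = -0.539005 < 0 → root in [0.674000, 0.966000]
step 3: m = 0.820000, f(m) = -0.228227 < 0 → root in [0.820000, 0.966000]
step 4: m = 0.893000, f(m) = -0.081433 < 0 → root in [0.893000, 0.966000]
Midpoint of [0.893000, 0.966000] = 0.929500

0.92950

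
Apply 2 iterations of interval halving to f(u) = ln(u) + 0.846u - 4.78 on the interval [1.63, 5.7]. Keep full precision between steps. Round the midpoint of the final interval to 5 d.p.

4.17375

f(1.630000) = -2.912440, f(5.700000) = 1.782666 (opposite signs)
step 1: m = 3.665000, f(m) = -0.380582 < 0 → root in [3.665000, 5.700000]
step 2: m = 4.682500, f(m) = 0.725227 > 0 → root in [3.665000, 4.682500]
Midpoint of [3.665000, 4.682500] = 4.173750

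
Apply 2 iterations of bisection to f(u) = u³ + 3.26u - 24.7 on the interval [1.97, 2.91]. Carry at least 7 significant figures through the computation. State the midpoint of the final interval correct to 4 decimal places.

f(1.970000) = -10.632427, f(2.910000) = 9.428771 (opposite signs)
step 1: m = 2.440000, f(m) = -2.218816 < 0 → root in [2.440000, 2.910000]
step 2: m = 2.675000, f(m) = 3.161797 > 0 → root in [2.440000, 2.675000]
Midpoint of [2.440000, 2.675000] = 2.557500

2.5575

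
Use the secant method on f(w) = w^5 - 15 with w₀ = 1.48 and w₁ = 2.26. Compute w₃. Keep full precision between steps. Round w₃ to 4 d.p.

f(w_0) = -7.899179, f(w_1) = 43.957926
w_2 = 2.260000 - (43.957926)·(2.260000 - 1.480000)/(43.957926 - (-7.899179)) = 1.598814; f(w_2) = -4.553039
w_3 = 1.598814 - (-4.553039)·(1.598814 - 2.260000)/(-4.553039 - (43.957926)) = 1.660870; f(w_3) = -2.361991

1.6609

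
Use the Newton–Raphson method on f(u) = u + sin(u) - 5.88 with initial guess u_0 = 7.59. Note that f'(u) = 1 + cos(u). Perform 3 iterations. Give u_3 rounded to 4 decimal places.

Newton update: u ← u − f(u)/f'(u).
u_0 = 7.590000: f = 2.675359, f' = 1.260926 → u_1 = 7.590000 - (2.675359)/(1.260926) = 5.468259
u_1 = 5.468259: f = -1.139416, f' = 1.685922 → u_2 = 5.468259 - (-1.139416)/(1.685922) = 6.144100
u_2 = 6.144100: f = 0.125464, f' = 1.990343 → u_3 = 6.144100 - (0.125464)/(1.990343) = 6.081064

6.0811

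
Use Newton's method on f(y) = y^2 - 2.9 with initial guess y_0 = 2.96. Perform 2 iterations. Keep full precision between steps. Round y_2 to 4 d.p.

1.7210

f'(y) = 2y
y_0 = 2.960000: f = 5.861600, f' = 5.920000 → y_1 = 2.960000 - (5.861600)/(5.920000) = 1.969865
y_1 = 1.969865: f = 0.980368, f' = 3.939730 → y_2 = 1.969865 - (0.980368)/(3.939730) = 1.721024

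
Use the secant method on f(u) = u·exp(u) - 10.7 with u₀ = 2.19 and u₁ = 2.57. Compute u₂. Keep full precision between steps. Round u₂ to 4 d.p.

1.9495

Secant update: u_(k+1) = u_k − f(u_k)·(u_k − u_(k-1))/(f(u_k) − f(u_(k-1))).
f(u_0) = 8.868117, f(u_1) = 22.879169
u_2 = 2.570000 - (22.879169)·(2.570000 - 2.190000)/(22.879169 - (8.868117)) = 1.949484; f(u_2) = 2.995242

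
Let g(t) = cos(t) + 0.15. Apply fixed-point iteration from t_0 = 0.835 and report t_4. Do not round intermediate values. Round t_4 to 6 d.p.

t_1 = g(0.835000) = 0.821178
t_2 = g(0.821178) = 0.831360
t_3 = g(0.831360) = 0.823872
t_4 = g(0.823872) = 0.829385

0.829385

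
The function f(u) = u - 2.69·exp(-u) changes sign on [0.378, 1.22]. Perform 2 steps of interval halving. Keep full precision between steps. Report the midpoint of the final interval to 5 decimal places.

0.90425

f(0.378000) = -1.465270, f(1.220000) = 0.425831 (opposite signs)
step 1: m = 0.799000, f(m) = -0.410904 < 0 → root in [0.799000, 1.220000]
step 2: m = 1.009500, f(m) = 0.029261 > 0 → root in [0.799000, 1.009500]
Midpoint of [0.799000, 1.009500] = 0.904250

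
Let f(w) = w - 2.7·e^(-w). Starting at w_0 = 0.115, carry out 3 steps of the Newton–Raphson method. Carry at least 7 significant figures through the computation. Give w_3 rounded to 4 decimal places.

0.9966

f'(w) = 1 + 2.7·e^(-w)
w_0 = 0.115000: f = -2.291689, f' = 3.406689 → w_1 = 0.115000 - (-2.291689)/(3.406689) = 0.787703
w_1 = 0.787703: f = -0.440497, f' = 2.228199 → w_2 = 0.787703 - (-0.440497)/(2.228199) = 0.985394
w_2 = 0.985394: f = -0.022494, f' = 2.007888 → w_3 = 0.985394 - (-0.022494)/(2.007888) = 0.996597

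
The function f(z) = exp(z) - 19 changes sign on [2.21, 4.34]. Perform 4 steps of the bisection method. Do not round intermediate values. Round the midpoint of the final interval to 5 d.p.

f(2.210000) = -9.884284, f(4.340000) = 57.707539 (opposite signs)
step 1: m = 3.275000, f(m) = 7.443225 > 0 → root in [2.210000, 3.275000]
step 2: m = 2.742500, f(m) = -3.474249 < 0 → root in [2.742500, 3.275000]
step 3: m = 3.008750, f(m) = 1.262057 > 0 → root in [2.742500, 3.008750]
step 4: m = 2.875625, f(m) = -1.263494 < 0 → root in [2.875625, 3.008750]
Midpoint of [2.875625, 3.008750] = 2.942188

2.94219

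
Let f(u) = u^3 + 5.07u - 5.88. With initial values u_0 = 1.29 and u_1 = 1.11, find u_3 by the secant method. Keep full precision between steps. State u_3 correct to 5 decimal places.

f(u_0) = 2.806989, f(u_1) = 1.115331
u_2 = 1.110000 - (1.115331)·(1.110000 - 1.290000)/(1.115331 - (2.806989)) = 0.991324; f(u_2) = 0.120208
u_3 = 0.991324 - (0.120208)·(0.991324 - 1.110000)/(0.120208 - (1.115331)) = 0.976988; f(u_3) = 0.005870

0.97699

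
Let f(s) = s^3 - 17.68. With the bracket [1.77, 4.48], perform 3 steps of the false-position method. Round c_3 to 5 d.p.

2.49576

f(1.770000) = -12.134767, f(4.480000) = 72.235392
step 1: c = 2.159773, f(c) = -7.605480 < 0 → new bracket [2.159773, 4.480000]
step 2: c = 2.380793, f(c) = -4.185244 < 0 → new bracket [2.380793, 4.480000]
step 3: c = 2.495758, f(c) = -2.134400 < 0 → new bracket [2.495758, 4.480000]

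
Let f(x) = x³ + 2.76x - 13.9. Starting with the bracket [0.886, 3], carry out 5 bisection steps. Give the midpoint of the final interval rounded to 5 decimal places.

2.04209

f(0.886000) = -10.759134, f(3.000000) = 21.380000 (opposite signs)
step 1: m = 1.943000, f(m) = -1.202011 < 0 → root in [1.943000, 3.000000]
step 2: m = 2.471500, f(m) = 8.018034 > 0 → root in [1.943000, 2.471500]
step 3: m = 2.207250, f(m) = 2.945627 > 0 → root in [1.943000, 2.207250]
step 4: m = 2.075125, f(m) = 0.763132 > 0 → root in [1.943000, 2.075125]
step 5: m = 2.009062, f(m) = -0.245744 < 0 → root in [2.009062, 2.075125]
Midpoint of [2.009062, 2.075125] = 2.042094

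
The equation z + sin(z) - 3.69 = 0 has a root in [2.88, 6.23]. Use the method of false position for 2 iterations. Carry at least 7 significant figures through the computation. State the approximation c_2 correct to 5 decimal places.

3.97829

f(2.880000) = -0.551381, f(6.230000) = 2.486840
step 1: c = 3.487963, f(c) = -0.541523 < 0 → new bracket [3.487963, 6.230000]
step 2: c = 3.978286, f(c) = -0.454146 < 0 → new bracket [3.978286, 6.230000]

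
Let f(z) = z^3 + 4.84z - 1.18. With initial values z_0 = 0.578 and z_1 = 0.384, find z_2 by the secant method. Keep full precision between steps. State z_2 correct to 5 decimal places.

0.25138

f(z_0) = 1.810621, f(z_1) = 0.735183
z_2 = 0.384000 - (0.735183)·(0.384000 - 0.578000)/(0.735183 - (1.810621)) = 0.251379; f(z_2) = 0.052560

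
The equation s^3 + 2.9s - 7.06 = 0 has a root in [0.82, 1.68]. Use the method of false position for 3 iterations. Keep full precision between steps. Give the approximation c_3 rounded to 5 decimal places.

1.42777

f(0.820000) = -4.130632, f(1.680000) = 2.553632
step 1: c = 1.351449, f(c) = -0.672494 < 0 → new bracket [1.351449, 1.680000]
step 2: c = 1.419936, f(c) = -0.079284 < 0 → new bracket [1.419936, 1.680000]
step 3: c = 1.427767, f(c) = -0.008944 < 0 → new bracket [1.427767, 1.680000]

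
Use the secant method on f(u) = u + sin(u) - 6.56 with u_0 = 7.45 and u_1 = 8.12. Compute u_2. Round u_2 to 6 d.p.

f(u_0) = 1.809503, f(u_1) = 2.524825
u_2 = 8.120000 - (2.524825)·(8.120000 - 7.450000)/(2.524825 - (1.809503)) = 5.755145; f(u_2) = -1.308696

5.755145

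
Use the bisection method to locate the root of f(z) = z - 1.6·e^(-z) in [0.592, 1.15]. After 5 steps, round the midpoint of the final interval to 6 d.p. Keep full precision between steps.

f(0.592000) = -0.293152, f(1.150000) = 0.643381 (opposite signs)
step 1: m = 0.871000, f(m) = 0.201348 > 0 → root in [0.592000, 0.871000]
step 2: m = 0.731500, f(m) = -0.038399 < 0 → root in [0.731500, 0.871000]
step 3: m = 0.801250, f(m) = 0.083222 > 0 → root in [0.731500, 0.801250]
step 4: m = 0.766375, f(m) = 0.022864 > 0 → root in [0.731500, 0.766375]
step 5: m = 0.748938, f(m) = -0.007652 < 0 → root in [0.748938, 0.766375]
Midpoint of [0.748938, 0.766375] = 0.757656

0.757656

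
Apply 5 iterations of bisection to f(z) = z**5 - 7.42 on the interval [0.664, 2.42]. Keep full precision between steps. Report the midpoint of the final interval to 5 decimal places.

1.51456

f(0.664000) = -7.290926, f(2.420000) = 75.579759 (opposite signs)
step 1: m = 1.542000, f(m) = 1.298100 > 0 → root in [0.664000, 1.542000]
step 2: m = 1.103000, f(m) = -5.787408 < 0 → root in [1.103000, 1.542000]
step 3: m = 1.322500, f(m) = -3.374442 < 0 → root in [1.322500, 1.542000]
step 4: m = 1.432250, f(m) = -1.393098 < 0 → root in [1.432250, 1.542000]
step 5: m = 1.487125, f(m) = -0.146602 < 0 → root in [1.487125, 1.542000]
Midpoint of [1.487125, 1.542000] = 1.514563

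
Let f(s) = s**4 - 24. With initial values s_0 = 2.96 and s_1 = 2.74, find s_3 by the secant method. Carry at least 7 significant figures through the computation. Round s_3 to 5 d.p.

f(s_0) = 52.765635, f(s_1) = 32.364058
s_2 = 2.740000 - (32.364058)·(2.740000 - 2.960000)/(32.364058 - (52.765635)) = 2.391003; f(s_2) = 8.682883
s_3 = 2.391003 - (8.682883)·(2.391003 - 2.740000)/(8.682883 - (32.364058)) = 2.263040; f(s_3) = 2.228243

2.26304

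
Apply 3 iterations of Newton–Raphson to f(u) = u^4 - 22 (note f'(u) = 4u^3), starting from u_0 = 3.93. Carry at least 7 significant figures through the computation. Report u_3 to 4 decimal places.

u_0 = 3.930000: f = 216.544936, f' = 242.793828 → u_1 = 3.930000 - (216.544936)/(242.793828) = 3.038112
u_1 = 3.038112: f = 63.195183, f' = 112.168593 → u_2 = 3.038112 - (63.195183)/(112.168593) = 2.474717
u_2 = 2.474717: f = 15.506136, f' = 60.622904 → u_3 = 2.474717 - (15.506136)/(60.622904) = 2.218937

2.2189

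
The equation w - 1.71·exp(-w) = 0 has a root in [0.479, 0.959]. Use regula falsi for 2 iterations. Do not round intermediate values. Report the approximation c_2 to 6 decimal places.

0.782992

f(0.479000) = -0.580178, f(0.959000) = 0.303598
step 1: c = 0.794109, f(c) = 0.021216 > 0 → new bracket [0.479000, 0.794109]
step 2: c = 0.782992, f(c) = 0.001460 > 0 → new bracket [0.479000, 0.782992]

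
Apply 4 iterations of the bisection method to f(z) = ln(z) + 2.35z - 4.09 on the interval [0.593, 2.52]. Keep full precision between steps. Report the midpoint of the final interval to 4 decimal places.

f(0.593000) = -3.219011, f(2.520000) = 2.756259 (opposite signs)
step 1: m = 1.556500, f(m) = 0.010215 > 0 → root in [0.593000, 1.556500]
step 2: m = 1.074750, f(m) = -1.492249 < 0 → root in [1.074750, 1.556500]
step 3: m = 1.315625, f(m) = -0.723969 < 0 → root in [1.315625, 1.556500]
step 4: m = 1.436062, f(m) = -0.353348 < 0 → root in [1.436062, 1.556500]
Midpoint of [1.436062, 1.556500] = 1.496281

1.4963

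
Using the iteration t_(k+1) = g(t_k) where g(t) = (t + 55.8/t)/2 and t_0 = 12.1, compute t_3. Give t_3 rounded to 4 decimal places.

t_1 = g(12.100000) = 8.355785
t_2 = g(8.355785) = 7.516897
t_3 = g(7.516897) = 7.470086

7.4701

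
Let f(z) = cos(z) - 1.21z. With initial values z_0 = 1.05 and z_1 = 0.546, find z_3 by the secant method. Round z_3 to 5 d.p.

f(z_0) = -0.772929, f(z_1) = 0.193948
z_2 = 0.546000 - (0.193948)·(0.546000 - 1.050000)/(0.193948 - (-0.772929)) = 0.647099; f(z_2) = 0.014847
z_3 = 0.647099 - (0.014847)·(0.647099 - 0.546000)/(0.014847 - (0.193948)) = 0.655479; f(z_3) = -0.000374

0.65548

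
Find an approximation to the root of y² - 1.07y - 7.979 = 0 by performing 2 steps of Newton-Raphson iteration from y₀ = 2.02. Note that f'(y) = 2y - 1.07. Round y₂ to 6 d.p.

3.469940

y_0 = 2.020000: f = -6.060000, f' = 2.970000 → y_1 = 2.020000 - (-6.060000)/(2.970000) = 4.060404
y_1 = 4.060404: f = 4.163249, f' = 7.050808 → y_2 = 4.060404 - (4.163249)/(7.050808) = 3.469940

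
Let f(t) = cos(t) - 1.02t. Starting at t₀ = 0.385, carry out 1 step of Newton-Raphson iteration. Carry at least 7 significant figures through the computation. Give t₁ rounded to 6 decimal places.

0.767713

f'(t) = -sin(t) - 1.02
t_0 = 0.385000: f = 0.534098, f' = -1.395559 → t_1 = 0.385000 - (0.534098)/(-1.395559) = 0.767713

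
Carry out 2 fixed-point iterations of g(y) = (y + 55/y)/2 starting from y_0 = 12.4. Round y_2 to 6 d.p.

7.475780

y_1 = g(12.400000) = 8.417742
y_2 = g(8.417742) = 7.475780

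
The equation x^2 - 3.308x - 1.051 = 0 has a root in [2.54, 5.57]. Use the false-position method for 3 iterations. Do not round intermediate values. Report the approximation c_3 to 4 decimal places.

False-position update: c = (a·f(b) − b·f(a))/(f(b) − f(a)); replace the endpoint whose sign matches f(c).
f(2.540000) = -3.001720, f(5.570000) = 11.548340
step 1: c = 3.165098, f(c) = -1.503299 < 0 → new bracket [3.165098, 5.570000]
step 2: c = 3.442097, f(c) = -0.589427 < 0 → new bracket [3.442097, 5.570000]
step 3: c = 3.545431, f(c) = -0.209207 < 0 → new bracket [3.545431, 5.570000]

3.5454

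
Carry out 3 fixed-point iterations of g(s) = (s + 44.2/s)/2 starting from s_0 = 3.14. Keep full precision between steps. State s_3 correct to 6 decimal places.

s_1 = g(3.140000) = 8.608217
s_2 = g(8.608217) = 6.871423
s_3 = g(6.871423) = 6.651930

6.651930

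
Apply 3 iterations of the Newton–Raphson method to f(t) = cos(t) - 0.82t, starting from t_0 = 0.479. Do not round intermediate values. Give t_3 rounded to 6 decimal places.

f'(t) = -sin(t) - 0.82
t_0 = 0.479000: f = 0.494676, f' = -1.280892 → t_1 = 0.479000 - (0.494676)/(-1.280892) = 0.865197
t_1 = 0.865197: f = -0.060971, f' = -1.581223 → t_2 = 0.865197 - (-0.060971)/(-1.581223) = 0.826637
t_2 = 0.826637: f = -0.000489, f' = -1.555658 → t_3 = 0.826637 - (-0.000489)/(-1.555658) = 0.826323

0.826323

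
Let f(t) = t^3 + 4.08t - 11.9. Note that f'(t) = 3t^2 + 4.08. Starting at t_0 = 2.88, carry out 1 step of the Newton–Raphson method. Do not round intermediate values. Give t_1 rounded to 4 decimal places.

2.0604

Newton update: t ← t − f(t)/f'(t).
t_0 = 2.880000: f = 23.738272, f' = 28.963200 → t_1 = 2.880000 - (23.738272)/(28.963200) = 2.060399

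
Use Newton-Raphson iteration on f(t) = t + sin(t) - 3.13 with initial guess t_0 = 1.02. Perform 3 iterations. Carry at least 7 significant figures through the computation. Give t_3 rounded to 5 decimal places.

f'(t) = 1 + cos(t)
t_0 = 1.020000: f = -1.257892, f' = 1.523366 → t_1 = 1.020000 - (-1.257892)/(1.523366) = 1.845732
t_1 = 1.845732: f = -0.321825, f' = 0.728515 → t_2 = 1.845732 - (-0.321825)/(0.728515) = 2.287487
t_2 = 2.287487: f = -0.088529, f' = 0.343107 → t_3 = 2.287487 - (-0.088529)/(0.343107) = 2.545510

2.54551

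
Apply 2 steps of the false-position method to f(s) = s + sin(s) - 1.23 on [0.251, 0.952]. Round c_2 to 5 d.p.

0.63696

False-position update: c = (a·f(b) − b·f(a))/(f(b) − f(a)); replace the endpoint whose sign matches f(c).
f(0.251000) = -0.730627, f(0.952000) = 0.536577
step 1: c = 0.655173, f(c) = 0.034469 > 0 → new bracket [0.251000, 0.655173]
step 2: c = 0.636964, f(c) = 0.001722 > 0 → new bracket [0.251000, 0.636964]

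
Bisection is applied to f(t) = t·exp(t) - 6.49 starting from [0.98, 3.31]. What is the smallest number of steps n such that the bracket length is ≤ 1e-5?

Initial width b − a = 3.31 − 0.98 = 2.330000.
After n steps the width is (b−a)/2^n; need (b−a)/2^n ≤ 1e-5.
So n ≥ log₂(2.330000/1e-5) = log₂(233000.0000) ≈ 17.8300.
Hence n = 18.

18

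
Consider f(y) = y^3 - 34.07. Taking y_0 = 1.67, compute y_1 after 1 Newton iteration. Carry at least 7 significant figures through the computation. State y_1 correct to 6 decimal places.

5.185429

f'(y) = 3y^2
y_0 = 1.670000: f = -29.412537, f' = 8.366700 → y_1 = 1.670000 - (-29.412537)/(8.366700) = 5.185429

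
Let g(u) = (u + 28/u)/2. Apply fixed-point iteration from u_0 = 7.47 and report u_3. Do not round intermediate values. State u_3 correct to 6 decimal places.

5.291510

u_1 = g(7.470000) = 5.609163
u_2 = g(5.609163) = 5.300498
u_3 = g(5.300498) = 5.291510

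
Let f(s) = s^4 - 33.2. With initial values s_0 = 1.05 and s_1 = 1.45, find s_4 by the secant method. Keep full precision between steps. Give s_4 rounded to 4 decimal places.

Secant update: s_(k+1) = s_k − f(s_k)·(s_k − s_(k-1))/(f(s_k) − f(s_(k-1))).
f(s_0) = -31.984494, f(s_1) = -28.779494
s_2 = 1.450000 - (-28.779494)·(1.450000 - 1.050000)/(-28.779494 - (-31.984494)) = 5.041824; f(s_2) = 612.976106
s_3 = 5.041824 - (612.976106)·(5.041824 - 1.450000)/(612.976106 - (-28.779494)) = 1.611075; f(s_3) = -26.463052
s_4 = 1.611075 - (-26.463052)·(1.611075 - 5.041824)/(-26.463052 - (612.976106)) = 1.753056; f(s_4) = -23.755409

1.7531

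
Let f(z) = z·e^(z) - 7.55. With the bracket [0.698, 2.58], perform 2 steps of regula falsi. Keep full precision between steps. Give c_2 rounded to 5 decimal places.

f(0.698000) = -6.147209, f(2.580000) = 26.498616
step 1: c = 1.052381, f(c) = -4.535496 < 0 → new bracket [1.052381, 2.580000]
step 2: c = 1.275635, f(c) = -2.981981 < 0 → new bracket [1.275635, 2.580000]

1.27564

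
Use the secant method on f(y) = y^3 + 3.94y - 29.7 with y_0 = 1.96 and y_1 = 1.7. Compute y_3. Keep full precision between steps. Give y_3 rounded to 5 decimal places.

2.56689

f(y_0) = -14.448064, f(y_1) = -18.089000
y_2 = 1.700000 - (-18.089000)·(1.700000 - 1.960000)/(-18.089000 - (-14.448064)) = 2.991739; f(y_2) = 8.865027
y_3 = 2.991739 - (8.865027)·(2.991739 - 1.700000)/(8.865027 - (-18.089000)) = 2.566894; f(y_3) = -2.673326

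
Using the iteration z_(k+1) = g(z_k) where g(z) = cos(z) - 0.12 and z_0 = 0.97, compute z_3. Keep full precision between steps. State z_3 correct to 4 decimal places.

0.5892

z_1 = g(0.970000) = 0.445300
z_2 = g(0.445300) = 0.782482
z_3 = g(0.782482) = 0.589166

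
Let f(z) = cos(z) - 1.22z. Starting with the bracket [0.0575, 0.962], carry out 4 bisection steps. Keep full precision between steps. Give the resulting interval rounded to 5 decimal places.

[0.62281, 0.67934]

f(0.057500) = 0.928197, f(0.962000) = -0.601760 (opposite signs)
step 1: m = 0.509750, f(m) = 0.250972 > 0 → root in [0.509750, 0.962000]
step 2: m = 0.735875, f(m) = -0.156524 < 0 → root in [0.509750, 0.735875]
step 3: m = 0.622812, f(m) = 0.052410 > 0 → root in [0.622812, 0.735875]
step 4: m = 0.679344, f(m) = -0.050814 < 0 → root in [0.622812, 0.679344]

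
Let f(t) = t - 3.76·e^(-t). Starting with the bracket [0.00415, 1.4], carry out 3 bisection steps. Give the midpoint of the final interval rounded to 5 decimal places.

f(0.004150) = -3.740278, f(1.400000) = 0.472795 (opposite signs)
step 1: m = 0.702075, f(m) = -1.161215 < 0 → root in [0.702075, 1.400000]
step 2: m = 1.051038, f(m) = -0.263364 < 0 → root in [1.051038, 1.400000]
step 3: m = 1.225519, f(m) = 0.121563 > 0 → root in [1.051038, 1.225519]
Midpoint of [1.051038, 1.225519] = 1.138278

1.13828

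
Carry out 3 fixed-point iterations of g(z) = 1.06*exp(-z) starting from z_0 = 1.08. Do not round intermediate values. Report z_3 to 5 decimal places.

0.50596

z_1 = g(1.080000) = 0.359971
z_2 = g(0.359971) = 0.739558
z_3 = g(0.739558) = 0.505964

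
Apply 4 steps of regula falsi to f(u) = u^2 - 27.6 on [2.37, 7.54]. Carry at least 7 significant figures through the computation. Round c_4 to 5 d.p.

False-position update: c = (a·f(b) − b·f(a))/(f(b) − f(a)); replace the endpoint whose sign matches f(c).
f(2.370000) = -21.983100, f(7.540000) = 29.251600
step 1: c = 4.588274, f(c) = -6.547737 < 0 → new bracket [4.588274, 7.540000]
step 2: c = 5.128148, f(c) = -1.302096 < 0 → new bracket [5.128148, 7.540000]
step 3: c = 5.230933, f(c) = -0.237337 < 0 → new bracket [5.230933, 7.540000]
step 4: c = 5.249517, f(c) = -0.042567 < 0 → new bracket [5.249517, 7.540000]

5.24952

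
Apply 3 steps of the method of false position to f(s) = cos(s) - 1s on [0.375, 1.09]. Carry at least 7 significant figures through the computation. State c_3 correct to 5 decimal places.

f(0.375000) = 0.555508, f(1.090000) = -0.627515
step 1: c = 0.710740, f(c) = 0.047139 > 0 → new bracket [0.710740, 1.090000]
step 2: c = 0.737240, f(c) = 0.003087 > 0 → new bracket [0.737240, 1.090000]
step 3: c = 0.738967, f(c) = 0.000198 > 0 → new bracket [0.738967, 1.090000]

0.73897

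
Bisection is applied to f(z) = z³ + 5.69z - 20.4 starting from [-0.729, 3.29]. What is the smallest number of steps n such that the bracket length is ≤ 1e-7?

Initial width b − a = 3.29 − -0.729 = 4.019000.
After n steps the width is (b−a)/2^n; need (b−a)/2^n ≤ 1e-7.
So n ≥ log₂(4.019000/1e-7) = log₂(40190000.0000) ≈ 25.2603.
Hence n = 26.

26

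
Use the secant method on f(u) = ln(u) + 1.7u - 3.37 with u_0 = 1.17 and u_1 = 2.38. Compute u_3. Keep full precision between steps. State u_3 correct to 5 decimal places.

f(u_0) = -1.223996, f(u_1) = 1.543100
u_2 = 2.380000 - (1.543100)·(2.380000 - 1.170000)/(1.543100 - (-1.223996)) = 1.705231; f(u_2) = 0.062593
u_3 = 1.705231 - (0.062593)·(1.705231 - 2.380000)/(0.062593 - (1.543100)) = 1.676703; f(u_3) = -0.002776

1.67670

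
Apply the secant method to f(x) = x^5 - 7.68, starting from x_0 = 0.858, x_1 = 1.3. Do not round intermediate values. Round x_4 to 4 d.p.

f(x_0) = -7.215018, f(x_1) = -3.967070
x_2 = 1.300000 - (-3.967070)·(1.300000 - 0.858000)/(-3.967070 - (-7.215018)) = 1.839862; f(x_2) = 13.402726
x_3 = 1.839862 - (13.402726)·(1.839862 - 1.300000)/(13.402726 - (-3.967070)) = 1.423299; f(x_3) = -1.839095
x_4 = 1.423299 - (-1.839095)·(1.423299 - 1.839862)/(-1.839095 - (13.402726)) = 1.473562; f(x_4) = -0.732291

1.4736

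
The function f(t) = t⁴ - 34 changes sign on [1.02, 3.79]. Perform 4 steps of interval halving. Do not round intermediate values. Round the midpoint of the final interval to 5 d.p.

2.49156

f(1.020000) = -32.917568, f(3.790000) = 172.327369 (opposite signs)
step 1: m = 2.405000, f(m) = -0.545055 < 0 → root in [2.405000, 3.790000]
step 2: m = 3.097500, f(m) = 58.054550 > 0 → root in [2.405000, 3.097500]
step 3: m = 2.751250, f(m) = 23.295462 > 0 → root in [2.405000, 2.751250]
step 4: m = 2.578125, f(m) = 10.179000 > 0 → root in [2.405000, 2.578125]
Midpoint of [2.405000, 2.578125] = 2.491563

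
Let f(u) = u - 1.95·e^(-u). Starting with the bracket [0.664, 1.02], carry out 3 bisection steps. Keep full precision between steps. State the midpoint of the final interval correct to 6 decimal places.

f(0.664000) = -0.339837, f(1.020000) = 0.316840 (opposite signs)
step 1: m = 0.842000, f(m) = 0.001846 > 0 → root in [0.664000, 0.842000]
step 2: m = 0.753000, f(m) = -0.165356 < 0 → root in [0.753000, 0.842000]
step 3: m = 0.797500, f(m) = -0.080885 < 0 → root in [0.797500, 0.842000]
Midpoint of [0.797500, 0.842000] = 0.819750

0.819750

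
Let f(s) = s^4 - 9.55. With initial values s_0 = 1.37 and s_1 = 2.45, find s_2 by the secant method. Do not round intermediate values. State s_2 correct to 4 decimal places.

1.5702

f(s_0) = -6.027246, f(s_1) = 26.480006
s_2 = 2.450000 - (26.480006)·(2.450000 - 1.370000)/(26.480006 - (-6.027246)) = 1.570245; f(s_2) = -3.470469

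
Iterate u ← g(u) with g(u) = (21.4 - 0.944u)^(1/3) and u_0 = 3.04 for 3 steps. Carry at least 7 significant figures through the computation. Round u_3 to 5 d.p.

2.66302

u_1 = g(3.040000) = 2.646227
u_2 = g(2.646227) = 2.663804
u_3 = g(2.663804) = 2.663024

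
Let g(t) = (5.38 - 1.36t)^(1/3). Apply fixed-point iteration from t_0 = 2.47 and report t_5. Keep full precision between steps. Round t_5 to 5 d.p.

t_1 = g(2.470000) = 1.264274
t_2 = g(1.264274) = 1.541169
t_3 = g(1.541169) = 1.486397
t_4 = g(1.486397) = 1.497552
t_5 = g(1.497552) = 1.495293

1.49529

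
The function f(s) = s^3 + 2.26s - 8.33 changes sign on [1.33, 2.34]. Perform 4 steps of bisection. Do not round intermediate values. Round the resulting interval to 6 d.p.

[1.645625, 1.708750]

f(1.330000) = -2.971563, f(2.340000) = 9.771304 (opposite signs)
step 1: m = 1.835000, f(m) = 1.995958 > 0 → root in [1.330000, 1.835000]
step 2: m = 1.582500, f(m) = -0.790485 < 0 → root in [1.582500, 1.835000]
step 3: m = 1.708750, f(m) = 0.521029 > 0 → root in [1.582500, 1.708750]
step 4: m = 1.645625, f(m) = -0.154401 < 0 → root in [1.645625, 1.708750]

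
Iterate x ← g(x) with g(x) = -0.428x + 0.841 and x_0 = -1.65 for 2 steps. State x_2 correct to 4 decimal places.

x_1 = g(-1.650000) = 1.547200
x_2 = g(1.547200) = 0.178798

0.1788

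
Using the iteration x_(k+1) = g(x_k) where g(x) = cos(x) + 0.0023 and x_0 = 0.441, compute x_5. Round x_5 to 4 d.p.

0.7756

x_1 = g(0.441000) = 0.906625
x_2 = g(0.906625) = 0.618707
x_3 = g(0.618707) = 0.816929
x_4 = g(0.816929) = 0.686763
x_5 = g(0.686763) = 0.775602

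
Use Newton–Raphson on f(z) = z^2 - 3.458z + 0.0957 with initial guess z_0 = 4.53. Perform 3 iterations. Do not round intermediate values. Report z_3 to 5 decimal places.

3.43014

f'(z) = 2z - 3.458
z_0 = 4.530000: f = 4.951860, f' = 5.602000 → z_1 = 4.530000 - (4.951860)/(5.602000) = 3.646055
z_1 = 3.646055: f = 0.781359, f' = 3.834110 → z_2 = 3.646055 - (0.781359)/(3.834110) = 3.442264
z_2 = 3.442264: f = 0.041531, f' = 3.426527 → z_3 = 3.442264 - (0.041531)/(3.426527) = 3.430143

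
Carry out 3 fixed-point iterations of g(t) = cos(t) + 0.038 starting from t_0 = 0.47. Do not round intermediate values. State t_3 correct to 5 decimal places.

0.84237

t_1 = g(0.470000) = 0.929568
t_2 = g(0.929568) = 0.636180
t_3 = g(0.636180) = 0.842371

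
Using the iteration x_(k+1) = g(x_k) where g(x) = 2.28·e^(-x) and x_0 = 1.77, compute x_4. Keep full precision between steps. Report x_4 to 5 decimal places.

1.40273

x_1 = g(1.770000) = 0.388359
x_2 = g(0.388359) = 1.546225
x_3 = g(1.546225) = 0.485756
x_4 = g(0.485756) = 1.402729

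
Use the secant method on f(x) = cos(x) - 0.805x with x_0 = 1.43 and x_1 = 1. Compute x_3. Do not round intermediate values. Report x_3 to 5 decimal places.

0.83478

f(x_0) = -1.010818, f(x_1) = -0.264698
x_2 = 1.000000 - (-0.264698)·(1.000000 - 1.430000)/(-0.264698 - (-1.010818)) = 0.847451; f(x_2) = -0.020302
x_3 = 0.847451 - (-0.020302)·(0.847451 - 1.000000)/(-0.020302 - (-0.264698)) = 0.834779; f(x_3) = -0.000655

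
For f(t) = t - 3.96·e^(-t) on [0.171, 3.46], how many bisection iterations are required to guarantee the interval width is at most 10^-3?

Initial width b − a = 3.46 − 0.171 = 3.289000.
After n steps the width is (b−a)/2^n; need (b−a)/2^n ≤ 10^-3.
So n ≥ log₂(3.289000/10^-3) = log₂(3289.0000) ≈ 11.6834.
Hence n = 12.

12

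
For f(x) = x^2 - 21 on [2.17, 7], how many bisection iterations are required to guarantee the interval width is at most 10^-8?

Initial width b − a = 7 − 2.17 = 4.830000.
After n steps the width is (b−a)/2^n; need (b−a)/2^n ≤ 10^-8.
So n ≥ log₂(4.830000/10^-8) = log₂(483000000.0000) ≈ 28.8474.
Hence n = 29.

29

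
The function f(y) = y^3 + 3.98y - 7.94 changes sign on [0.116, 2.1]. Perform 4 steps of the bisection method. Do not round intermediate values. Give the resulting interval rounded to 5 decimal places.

f(0.116000) = -7.476759, f(2.100000) = 9.679000 (opposite signs)
step 1: m = 1.108000, f(m) = -2.169908 < 0 → root in [1.108000, 2.100000]
step 2: m = 1.604000, f(m) = 2.570717 > 0 → root in [1.108000, 1.604000]
step 3: m = 1.356000, f(m) = -0.049794 < 0 → root in [1.356000, 1.604000]
step 4: m = 1.480000, f(m) = 1.192192 > 0 → root in [1.356000, 1.480000]

[1.35600, 1.48000]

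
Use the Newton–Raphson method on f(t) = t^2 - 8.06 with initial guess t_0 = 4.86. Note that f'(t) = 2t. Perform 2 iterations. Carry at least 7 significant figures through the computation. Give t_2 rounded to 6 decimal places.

2.866102

t_0 = 4.860000: f = 15.559600, f' = 9.720000 → t_1 = 4.860000 - (15.559600)/(9.720000) = 3.259218
t_1 = 3.259218: f = 2.562503, f' = 6.518436 → t_2 = 3.259218 - (2.562503)/(6.518436) = 2.866102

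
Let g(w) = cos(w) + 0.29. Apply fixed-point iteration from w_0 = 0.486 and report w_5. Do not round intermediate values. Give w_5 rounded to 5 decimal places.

1.00777

w_1 = g(0.486000) = 1.174208
w_2 = g(1.174208) = 0.676273
w_3 = g(0.676273) = 1.069911
w_4 = g(1.069911) = 0.770203
w_5 = g(0.770203) = 1.007770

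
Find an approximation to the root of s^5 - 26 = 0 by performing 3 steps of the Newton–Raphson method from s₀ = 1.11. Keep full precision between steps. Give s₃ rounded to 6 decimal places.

f'(s) = 5s⁴
s_0 = 1.110000: f = -24.314942, f' = 7.590352 → s_1 = 1.110000 - (-24.314942)/(7.590352) = 4.313401
s_1 = 4.313401: f = 1467.135449, f' = 1730.809895 → s_2 = 4.313401 - (1467.135449)/(1730.809895) = 3.465743
s_2 = 3.465743: f = 474.013349, f' = 721.365360 → s_3 = 3.465743 - (474.013349)/(721.365360) = 2.808637

2.808637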